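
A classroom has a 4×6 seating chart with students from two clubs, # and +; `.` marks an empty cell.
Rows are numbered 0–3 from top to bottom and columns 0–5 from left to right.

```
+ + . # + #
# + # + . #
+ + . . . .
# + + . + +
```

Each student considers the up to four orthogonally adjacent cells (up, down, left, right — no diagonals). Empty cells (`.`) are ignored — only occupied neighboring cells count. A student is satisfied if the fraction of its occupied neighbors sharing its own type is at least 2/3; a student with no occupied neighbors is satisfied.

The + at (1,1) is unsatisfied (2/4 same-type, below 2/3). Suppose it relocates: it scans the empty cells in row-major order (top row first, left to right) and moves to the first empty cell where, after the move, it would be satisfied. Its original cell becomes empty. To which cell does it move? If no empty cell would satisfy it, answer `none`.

Vacating (1,1). Empty cells in order:
  (0,2): 1/3 same-type → still unsatisfied.
  (1,4): 2/3 same-type → satisfied — stop here.

(1,4)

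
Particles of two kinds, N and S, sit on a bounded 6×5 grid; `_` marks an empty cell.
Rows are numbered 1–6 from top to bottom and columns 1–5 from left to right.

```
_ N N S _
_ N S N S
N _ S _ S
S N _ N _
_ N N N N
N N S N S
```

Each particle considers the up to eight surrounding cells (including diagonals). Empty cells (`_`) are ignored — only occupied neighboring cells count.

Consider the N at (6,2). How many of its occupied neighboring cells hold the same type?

3

Occupied neighbors of (6,2): (5,2)=N, (5,3)=N, (6,1)=N, (6,3)=S.
Same type (N): 3 of 4.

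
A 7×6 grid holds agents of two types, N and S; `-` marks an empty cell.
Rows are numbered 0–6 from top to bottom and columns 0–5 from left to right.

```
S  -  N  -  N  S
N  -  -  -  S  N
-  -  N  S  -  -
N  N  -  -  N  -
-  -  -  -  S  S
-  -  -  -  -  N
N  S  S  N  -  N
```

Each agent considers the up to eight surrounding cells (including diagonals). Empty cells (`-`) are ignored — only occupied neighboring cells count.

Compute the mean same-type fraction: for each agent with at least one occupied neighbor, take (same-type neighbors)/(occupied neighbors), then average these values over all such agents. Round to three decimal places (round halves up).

Row 0: (0,0)S 0/1 · (0,2)N — no occupied neighbors · (0,4)N 1/3 · (0,5)S 1/3
Row 1: (1,0)N 0/1 · (1,4)S 2/4 · (1,5)N 1/3
Row 2: (2,2)N 1/2 · (2,3)S 1/3
Row 3: (3,0)N 1/1 · (3,1)N 2/2 · (3,4)N 0/3
Row 4: (4,4)S 1/3 · (4,5)S 1/3
Row 5: (5,5)N 1/3
Row 6: (6,0)N 0/1 · (6,1)S 1/2 · (6,2)S 1/2 · (6,3)N 0/1 · (6,5)N 1/1
Sum over 19 agents: 0/1 + 1/3 + 1/3 + 0/1 + 2/4 + 1/3 + 1/2 + 1/3 + 1/1 + 2/2 + 0/3 + 1/3 + 1/3 + 1/3 + 0/1 + 1/2 + 1/2 + 0/1 + 1/1 = 22/3; mean = 22/3 ÷ 19 = 22/57 = 0.385964… → 0.386.

0.386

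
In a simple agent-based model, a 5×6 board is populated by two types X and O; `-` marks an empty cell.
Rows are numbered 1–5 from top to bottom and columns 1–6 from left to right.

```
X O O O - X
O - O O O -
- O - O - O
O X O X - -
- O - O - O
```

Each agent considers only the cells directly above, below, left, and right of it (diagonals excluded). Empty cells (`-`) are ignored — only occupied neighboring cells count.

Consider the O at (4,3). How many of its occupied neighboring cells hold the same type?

0

Occupied neighbors of (4,3): (4,2)=X, (4,4)=X.
Same type (O): 0 of 2.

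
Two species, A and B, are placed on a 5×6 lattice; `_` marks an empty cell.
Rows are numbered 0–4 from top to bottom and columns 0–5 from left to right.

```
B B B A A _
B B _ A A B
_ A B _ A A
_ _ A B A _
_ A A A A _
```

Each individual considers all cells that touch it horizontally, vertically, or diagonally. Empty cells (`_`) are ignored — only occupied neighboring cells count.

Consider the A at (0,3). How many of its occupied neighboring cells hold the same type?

Occupied neighbors of (0,3): (0,2)=B, (0,4)=A, (1,3)=A, (1,4)=A.
Same type (A): 3 of 4.

3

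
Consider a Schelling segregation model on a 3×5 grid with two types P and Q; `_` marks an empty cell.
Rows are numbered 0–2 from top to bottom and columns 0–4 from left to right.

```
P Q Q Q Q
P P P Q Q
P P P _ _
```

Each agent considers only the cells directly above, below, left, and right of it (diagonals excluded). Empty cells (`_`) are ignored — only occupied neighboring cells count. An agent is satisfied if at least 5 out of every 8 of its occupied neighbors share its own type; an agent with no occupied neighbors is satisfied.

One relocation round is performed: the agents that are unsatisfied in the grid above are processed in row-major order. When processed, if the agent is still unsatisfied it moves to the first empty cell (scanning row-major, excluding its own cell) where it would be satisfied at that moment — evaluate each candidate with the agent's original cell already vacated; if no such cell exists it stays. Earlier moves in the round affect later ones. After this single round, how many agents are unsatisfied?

1

Initially unsatisfied (in order): (0,0), (0,1), (1,2).
  (0,0): no empty cell satisfies it; stays.
  (0,1) → (2,4).
  (1,2) → (0,1).
Resulting grid:
P P Q Q Q
P P _ Q Q
P P P _ Q
Unsatisfied now: (0,2).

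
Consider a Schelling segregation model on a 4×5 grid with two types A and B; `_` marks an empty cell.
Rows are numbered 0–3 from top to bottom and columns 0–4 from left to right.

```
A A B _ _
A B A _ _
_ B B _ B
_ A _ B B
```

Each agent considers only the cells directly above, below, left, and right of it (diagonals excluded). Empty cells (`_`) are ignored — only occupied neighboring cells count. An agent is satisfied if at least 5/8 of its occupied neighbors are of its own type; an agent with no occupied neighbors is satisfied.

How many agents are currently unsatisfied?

7

Row 0: (0,0)A 2/2 ✓ · (0,1)A 1/3 ✗ · (0,2)B 0/2 ✗
Row 1: (1,0)A 1/2 ✗ · (1,1)B 1/4 ✗ · (1,2)A 0/3 ✗
Row 2: (2,1)B 2/3 ✓ · (2,2)B 1/2 ✗ · (2,4)B 1/1 ✓
Row 3: (3,1)A 0/1 ✗ · (3,3)B 1/1 ✓ · (3,4)B 2/2 ✓
Unsatisfied: (0,1), (0,2), (1,0), (1,1), (1,2), (2,2), (3,1) — 7 in total.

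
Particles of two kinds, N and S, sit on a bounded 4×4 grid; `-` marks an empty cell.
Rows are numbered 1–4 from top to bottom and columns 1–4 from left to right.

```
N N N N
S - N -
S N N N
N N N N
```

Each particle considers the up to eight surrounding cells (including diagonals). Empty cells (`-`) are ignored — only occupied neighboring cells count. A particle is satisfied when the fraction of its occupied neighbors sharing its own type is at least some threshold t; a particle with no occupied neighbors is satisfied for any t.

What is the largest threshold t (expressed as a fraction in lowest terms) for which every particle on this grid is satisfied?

1/4

Row 1: (1,1)N 1/2 · (1,2)N 3/4 · (1,3)N 3/3 · (1,4)N 2/2
Row 2: (2,1)S 1/4 · (2,3)N 6/6
Row 3: (3,1)S 1/4 · (3,2)N 5/7 · (3,3)N 6/6 · (3,4)N 4/4
Row 4: (4,1)N 2/3 · (4,2)N 4/5 · (4,3)N 5/5 · (4,4)N 3/3
The smallest same-type fraction is 1/4 at (2,1), which reduces to 1/4. Any threshold above that leaves this particle unsatisfied.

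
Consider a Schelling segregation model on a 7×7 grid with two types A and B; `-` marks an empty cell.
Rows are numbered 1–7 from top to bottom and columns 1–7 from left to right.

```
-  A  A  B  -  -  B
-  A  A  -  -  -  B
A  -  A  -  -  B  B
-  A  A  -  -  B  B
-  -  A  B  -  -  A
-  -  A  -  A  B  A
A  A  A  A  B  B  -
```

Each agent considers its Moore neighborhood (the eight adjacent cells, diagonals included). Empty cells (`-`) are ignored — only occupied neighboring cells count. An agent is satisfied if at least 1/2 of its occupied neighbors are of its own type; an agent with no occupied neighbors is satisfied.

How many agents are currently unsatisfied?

6

(1,2)A 3/3 satisfied
(1,3)A 3/4 satisfied
(1,4)B 0/2 not
(1,7)B 1/1 satisfied
(2,2)A 5/5 satisfied
(2,3)A 4/5 satisfied
(2,7)B 3/3 satisfied
(3,1)A 2/2 satisfied
(3,3)A 4/4 satisfied
(3,6)B 4/4 satisfied
(3,7)B 4/4 satisfied
(4,2)A 4/4 satisfied
(4,3)A 3/4 satisfied
(4,6)B 3/4 satisfied
(4,7)B 3/4 satisfied
(5,3)A 3/4 satisfied
(5,4)B 0/4 not
(5,7)A 1/4 not
(6,3)A 4/5 satisfied
(6,5)A 1/5 not
(6,6)B 2/5 not
(6,7)A 1/3 not
(7,1)A 1/1 satisfied
(7,2)A 3/3 satisfied
(7,3)A 3/3 satisfied
(7,4)A 3/4 satisfied
(7,5)B 2/4 satisfied
(7,6)B 2/4 satisfied
Unsatisfied: (1,4), (5,4), (5,7), (6,5), (6,6), (6,7) — 6 in total.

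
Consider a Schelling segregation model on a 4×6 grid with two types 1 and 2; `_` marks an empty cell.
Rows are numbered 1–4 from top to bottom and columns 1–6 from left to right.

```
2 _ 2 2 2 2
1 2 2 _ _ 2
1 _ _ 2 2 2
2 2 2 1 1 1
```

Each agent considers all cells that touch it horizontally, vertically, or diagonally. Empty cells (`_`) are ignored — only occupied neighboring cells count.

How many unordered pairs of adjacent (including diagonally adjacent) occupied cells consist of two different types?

Scan each occupied cell's neighbors to the right and below (and the two forward diagonals) so each pair is counted once.
From row 1: 1 unlike of 10 pairs (running 1/10).
From row 2: 2 unlike of 7 pairs (running 3/17).
From row 3: 9 unlike of 12 pairs (running 12/29).
From row 4: 1 unlike of 5 pairs (running 13/34).
Total adjacent occupied pairs: 34; unlike-type pairs: 13.

13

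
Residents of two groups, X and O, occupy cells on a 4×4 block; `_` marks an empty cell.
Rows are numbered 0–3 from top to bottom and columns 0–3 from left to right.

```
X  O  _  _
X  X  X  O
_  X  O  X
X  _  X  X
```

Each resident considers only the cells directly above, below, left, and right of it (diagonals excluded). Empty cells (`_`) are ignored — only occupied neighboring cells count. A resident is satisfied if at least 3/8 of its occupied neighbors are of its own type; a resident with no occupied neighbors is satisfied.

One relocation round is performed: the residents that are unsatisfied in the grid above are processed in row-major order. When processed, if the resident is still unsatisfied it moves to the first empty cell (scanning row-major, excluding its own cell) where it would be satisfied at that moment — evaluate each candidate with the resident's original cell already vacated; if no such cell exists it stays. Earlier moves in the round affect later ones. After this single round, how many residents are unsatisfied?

Initially unsatisfied (in order): (0,1), (1,2), (1,3), (2,2), (2,3).
  (0,1) → (0,3).
  (1,2) → (0,1).
  (1,3): now satisfied by earlier moves; stays.
  (2,2) → (0,2).
  (2,3): now satisfied by earlier moves; stays.
Resulting grid:
X X O O
X X _ O
_ X _ X
X _ X X
All satisfied now.

0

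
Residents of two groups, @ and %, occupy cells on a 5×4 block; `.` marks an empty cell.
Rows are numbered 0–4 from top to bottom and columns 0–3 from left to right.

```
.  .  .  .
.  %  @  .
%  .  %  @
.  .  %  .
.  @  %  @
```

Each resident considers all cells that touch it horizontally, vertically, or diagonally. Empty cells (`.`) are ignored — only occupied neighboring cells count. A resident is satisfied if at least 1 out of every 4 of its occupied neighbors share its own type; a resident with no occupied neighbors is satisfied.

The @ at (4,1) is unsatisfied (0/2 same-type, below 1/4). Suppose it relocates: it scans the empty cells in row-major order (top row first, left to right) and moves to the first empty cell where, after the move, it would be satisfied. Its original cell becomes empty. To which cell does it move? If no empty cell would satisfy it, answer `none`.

(0,1)

Vacating (4,1). Empty cells in order:
  (0,0): 0/1 same-type → still unsatisfied.
  (0,1): 1/2 same-type → satisfied — stop here.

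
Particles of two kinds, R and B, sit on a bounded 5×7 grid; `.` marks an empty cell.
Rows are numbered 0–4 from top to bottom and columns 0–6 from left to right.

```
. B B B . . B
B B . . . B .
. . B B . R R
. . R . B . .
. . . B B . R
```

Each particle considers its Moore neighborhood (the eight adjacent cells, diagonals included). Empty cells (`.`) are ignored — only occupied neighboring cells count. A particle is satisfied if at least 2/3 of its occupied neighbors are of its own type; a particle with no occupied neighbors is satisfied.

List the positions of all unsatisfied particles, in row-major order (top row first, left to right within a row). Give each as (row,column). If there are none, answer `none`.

Row 0: (0,1)B 3/3 ok · (0,2)B 3/3 ok · (0,3)B 1/1 ok · (0,6)B 1/1 ok
Row 1: (1,0)B 2/2 ok · (1,1)B 4/4 ok · (1,5)B 1/3 unhappy
Row 2: (2,2)B 2/3 ok · (2,3)B 2/3 ok · (2,5)R 1/3 unhappy · (2,6)R 1/2 unhappy
Row 3: (3,2)R 0/3 unhappy · (3,4)B 3/4 ok
Row 4: (4,3)B 2/3 ok · (4,4)B 2/2 ok · (4,6)R 0/0 ok

(1,5), (2,5), (2,6), (3,2)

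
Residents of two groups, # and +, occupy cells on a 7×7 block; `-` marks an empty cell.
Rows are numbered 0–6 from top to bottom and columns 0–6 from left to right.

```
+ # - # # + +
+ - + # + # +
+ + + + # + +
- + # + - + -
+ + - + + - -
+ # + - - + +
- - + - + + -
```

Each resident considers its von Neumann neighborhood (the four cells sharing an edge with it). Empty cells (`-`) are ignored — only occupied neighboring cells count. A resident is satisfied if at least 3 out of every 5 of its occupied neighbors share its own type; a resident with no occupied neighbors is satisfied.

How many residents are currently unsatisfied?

15

(0,0)+ 1/2 unhappy
(0,1)# 0/1 unhappy
(0,3)# 2/2 ok
(0,4)# 1/3 unhappy
(0,5)+ 1/3 unhappy
(0,6)+ 2/2 ok
(1,0)+ 2/2 ok
(1,2)+ 1/2 unhappy
(1,3)# 1/4 unhappy
(1,4)+ 0/4 unhappy
(1,5)# 0/4 unhappy
(1,6)+ 2/3 ok
(2,0)+ 2/2 ok
(2,1)+ 3/3 ok
(2,2)+ 3/4 ok
(2,3)+ 2/4 unhappy
(2,4)# 0/3 unhappy
(2,5)+ 2/4 unhappy
(2,6)+ 2/2 ok
(3,1)+ 2/3 ok
(3,2)# 0/3 unhappy
(3,3)+ 2/3 ok
(3,5)+ 1/1 ok
(4,0)+ 2/2 ok
(4,1)+ 2/3 ok
(4,3)+ 2/2 ok
(4,4)+ 1/1 ok
(5,0)+ 1/2 unhappy
(5,1)# 0/3 unhappy
(5,2)+ 1/2 unhappy
(5,5)+ 2/2 ok
(5,6)+ 1/1 ok
(6,2)+ 1/1 ok
(6,4)+ 1/1 ok
(6,5)+ 2/2 ok
Unsatisfied: (0,0), (0,1), (0,4), (0,5), (1,2), (1,3), (1,4), (1,5), (2,3), (2,4), (2,5), (3,2), (5,0), (5,1), (5,2) — 15 in total.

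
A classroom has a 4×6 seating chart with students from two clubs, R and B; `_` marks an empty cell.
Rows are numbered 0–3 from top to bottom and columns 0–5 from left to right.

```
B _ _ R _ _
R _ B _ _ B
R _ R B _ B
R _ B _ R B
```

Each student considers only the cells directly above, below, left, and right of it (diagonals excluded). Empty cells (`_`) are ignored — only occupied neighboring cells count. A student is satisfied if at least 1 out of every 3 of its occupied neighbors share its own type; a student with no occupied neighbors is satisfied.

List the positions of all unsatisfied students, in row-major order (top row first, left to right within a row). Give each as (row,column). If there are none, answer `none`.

Row 0: (0,0)B 0/1 ✗ · (0,3)R 0/0 ✓
Row 1: (1,0)R 1/2 ✓ · (1,2)B 0/1 ✗ · (1,5)B 1/1 ✓
Row 2: (2,0)R 2/2 ✓ · (2,2)R 0/3 ✗ · (2,3)B 0/1 ✗ · (2,5)B 2/2 ✓
Row 3: (3,0)R 1/1 ✓ · (3,2)B 0/1 ✗ · (3,4)R 0/1 ✗ · (3,5)B 1/2 ✓

(0,0), (1,2), (2,2), (2,3), (3,2), (3,4)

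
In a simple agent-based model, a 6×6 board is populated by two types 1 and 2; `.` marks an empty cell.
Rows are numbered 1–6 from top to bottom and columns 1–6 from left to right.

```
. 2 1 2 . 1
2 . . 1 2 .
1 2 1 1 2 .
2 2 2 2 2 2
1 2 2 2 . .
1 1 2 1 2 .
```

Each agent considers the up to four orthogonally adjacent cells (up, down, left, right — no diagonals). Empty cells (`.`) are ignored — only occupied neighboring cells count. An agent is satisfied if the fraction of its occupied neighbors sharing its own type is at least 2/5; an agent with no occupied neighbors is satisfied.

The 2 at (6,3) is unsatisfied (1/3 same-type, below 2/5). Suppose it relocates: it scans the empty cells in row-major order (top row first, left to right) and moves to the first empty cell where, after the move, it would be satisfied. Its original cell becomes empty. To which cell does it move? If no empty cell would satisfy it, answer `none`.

(1,1)

Vacating (6,3). Empty cells in order:
  (1,1): 2/2 same-type → satisfied — stop here.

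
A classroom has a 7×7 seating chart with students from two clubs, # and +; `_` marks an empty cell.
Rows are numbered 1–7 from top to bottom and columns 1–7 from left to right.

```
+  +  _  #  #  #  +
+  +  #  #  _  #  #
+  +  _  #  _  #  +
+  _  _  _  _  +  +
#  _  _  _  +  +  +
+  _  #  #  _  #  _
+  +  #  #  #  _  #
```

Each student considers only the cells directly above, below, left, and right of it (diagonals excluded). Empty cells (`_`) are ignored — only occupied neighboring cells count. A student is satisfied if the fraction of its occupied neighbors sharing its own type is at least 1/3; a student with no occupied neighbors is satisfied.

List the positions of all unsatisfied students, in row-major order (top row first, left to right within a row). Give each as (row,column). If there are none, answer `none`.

(1,7), (5,1), (6,6)

Row 1: (1,1)+ 2/2 ✓ · (1,2)+ 2/2 ✓ · (1,4)# 2/2 ✓ · (1,5)# 2/2 ✓ · (1,6)# 2/3 ✓ · (1,7)+ 0/2 ✗
Row 2: (2,1)+ 3/3 ✓ · (2,2)+ 3/4 ✓ · (2,3)# 1/2 ✓ · (2,4)# 3/3 ✓ · (2,6)# 3/3 ✓ · (2,7)# 1/3 ✓
Row 3: (3,1)+ 3/3 ✓ · (3,2)+ 2/2 ✓ · (3,4)# 1/1 ✓ · (3,6)# 1/3 ✓ · (3,7)+ 1/3 ✓
Row 4: (4,1)+ 1/2 ✓ · (4,6)+ 2/3 ✓ · (4,7)+ 3/3 ✓
Row 5: (5,1)# 0/2 ✗ · (5,5)+ 1/1 ✓ · (5,6)+ 3/4 ✓ · (5,7)+ 2/2 ✓
Row 6: (6,1)+ 1/2 ✓ · (6,3)# 2/2 ✓ · (6,4)# 2/2 ✓ · (6,6)# 0/1 ✗
Row 7: (7,1)+ 2/2 ✓ · (7,2)+ 1/2 ✓ · (7,3)# 2/3 ✓ · (7,4)# 3/3 ✓ · (7,5)# 1/1 ✓ · (7,7)# 0/0 ✓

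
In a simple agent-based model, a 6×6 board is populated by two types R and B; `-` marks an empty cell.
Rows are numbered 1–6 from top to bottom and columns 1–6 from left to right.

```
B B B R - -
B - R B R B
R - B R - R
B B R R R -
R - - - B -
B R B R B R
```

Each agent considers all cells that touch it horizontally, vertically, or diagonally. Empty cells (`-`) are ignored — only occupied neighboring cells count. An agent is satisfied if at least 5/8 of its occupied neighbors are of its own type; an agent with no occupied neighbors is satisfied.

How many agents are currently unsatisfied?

Row 1: (1,1)B 2/2 satisfied · (1,2)B 3/4 satisfied · (1,3)B 2/4 not · (1,4)R 2/4 not
Row 2: (2,1)B 2/3 satisfied · (2,3)R 2/6 not · (2,4)B 2/6 not · (2,5)R 3/5 not · (2,6)B 0/2 not
Row 3: (3,1)R 0/3 not · (3,3)B 2/6 not · (3,4)R 5/7 satisfied · (3,6)R 2/3 satisfied
Row 4: (4,1)B 1/3 not · (4,2)B 2/5 not · (4,3)R 2/4 not · (4,4)R 3/5 not · (4,5)R 3/4 satisfied
Row 5: (5,1)R 1/4 not · (5,5)B 1/5 not
Row 6: (6,1)B 0/2 not · (6,2)R 1/3 not · (6,3)B 0/2 not · (6,4)R 0/3 not · (6,5)B 1/3 not · (6,6)R 0/2 not
Unsatisfied: (1,3), (1,4), (2,3), (2,4), (2,5), (2,6), (3,1), (3,3), (4,1), (4,2), (4,3), (4,4), (5,1), (5,5), (6,1), (6,2), (6,3), (6,4), (6,5), (6,6) — 20 in total.

20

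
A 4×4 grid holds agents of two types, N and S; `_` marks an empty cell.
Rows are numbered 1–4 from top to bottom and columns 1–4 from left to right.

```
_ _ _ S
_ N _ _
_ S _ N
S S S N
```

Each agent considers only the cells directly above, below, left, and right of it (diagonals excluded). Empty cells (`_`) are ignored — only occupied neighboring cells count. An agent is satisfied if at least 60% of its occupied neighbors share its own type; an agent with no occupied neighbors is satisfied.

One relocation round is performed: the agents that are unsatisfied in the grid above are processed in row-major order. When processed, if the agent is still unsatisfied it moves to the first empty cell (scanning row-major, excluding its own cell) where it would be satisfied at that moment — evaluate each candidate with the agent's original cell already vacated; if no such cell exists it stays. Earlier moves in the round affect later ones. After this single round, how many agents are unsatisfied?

Initially unsatisfied (in order): (2,2), (3,2), (4,3), (4,4).
  (2,2) → (1,1).
  (3,2): now satisfied by earlier moves; stays.
  (4,3) → (1,3).
  (4,4): now satisfied by earlier moves; stays.
Resulting grid:
N _ S S
_ _ _ _
_ S _ N
S S _ N
All satisfied now.

0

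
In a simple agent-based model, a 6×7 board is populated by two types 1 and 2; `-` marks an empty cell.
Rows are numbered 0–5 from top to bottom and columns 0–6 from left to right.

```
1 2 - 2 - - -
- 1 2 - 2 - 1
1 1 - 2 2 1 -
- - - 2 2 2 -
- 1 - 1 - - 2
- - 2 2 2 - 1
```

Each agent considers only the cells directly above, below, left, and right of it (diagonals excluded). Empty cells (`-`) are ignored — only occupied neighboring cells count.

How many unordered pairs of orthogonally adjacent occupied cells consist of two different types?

Scan each occupied cell's neighbors to the right and below so each pair is counted once.
From row 0: 2 unlike of 2 pairs (running 2/2).
From row 1: 1 unlike of 3 pairs (running 3/5).
From row 2: 2 unlike of 6 pairs (running 5/11).
From row 3: 1 unlike of 3 pairs (running 6/14).
From row 4: 2 unlike of 2 pairs (running 8/16).
From row 5: 0 unlike of 2 pairs (running 8/18).
Total adjacent occupied pairs: 18; unlike-type pairs: 8.

8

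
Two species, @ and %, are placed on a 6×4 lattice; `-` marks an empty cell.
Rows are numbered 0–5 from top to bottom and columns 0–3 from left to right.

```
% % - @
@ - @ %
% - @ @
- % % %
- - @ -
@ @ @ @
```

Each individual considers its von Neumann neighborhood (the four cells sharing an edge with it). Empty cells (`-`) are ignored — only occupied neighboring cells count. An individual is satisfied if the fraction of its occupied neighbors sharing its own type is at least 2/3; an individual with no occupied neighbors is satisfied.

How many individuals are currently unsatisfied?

(0,0)% 1/2 not
(0,1)% 1/1 satisfied
(0,3)@ 0/1 not
(1,0)@ 0/2 not
(1,2)@ 1/2 not
(1,3)% 0/3 not
(2,0)% 0/1 not
(2,2)@ 2/3 satisfied
(2,3)@ 1/3 not
(3,1)% 1/1 satisfied
(3,2)% 2/4 not
(3,3)% 1/2 not
(4,2)@ 1/2 not
(5,0)@ 1/1 satisfied
(5,1)@ 2/2 satisfied
(5,2)@ 3/3 satisfied
(5,3)@ 1/1 satisfied
Unsatisfied: (0,0), (0,3), (1,0), (1,2), (1,3), (2,0), (2,3), (3,2), (3,3), (4,2) — 10 in total.

10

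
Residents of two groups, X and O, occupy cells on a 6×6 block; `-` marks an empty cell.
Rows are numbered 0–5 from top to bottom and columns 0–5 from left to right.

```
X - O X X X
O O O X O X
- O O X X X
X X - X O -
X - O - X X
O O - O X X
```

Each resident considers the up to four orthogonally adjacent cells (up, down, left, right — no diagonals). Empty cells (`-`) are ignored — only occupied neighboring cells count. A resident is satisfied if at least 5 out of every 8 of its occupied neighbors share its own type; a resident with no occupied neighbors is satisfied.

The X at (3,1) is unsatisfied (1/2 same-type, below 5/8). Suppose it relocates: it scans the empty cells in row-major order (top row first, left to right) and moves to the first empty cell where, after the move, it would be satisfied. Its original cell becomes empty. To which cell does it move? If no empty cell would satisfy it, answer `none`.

(3,5)

Vacating (3,1). Empty cells in order:
  (0,1): 1/3 same-type → still unsatisfied.
  (2,0): 1/3 same-type → still unsatisfied.
  (3,2): 1/3 same-type → still unsatisfied.
  (3,5): 2/3 same-type → satisfied — stop here.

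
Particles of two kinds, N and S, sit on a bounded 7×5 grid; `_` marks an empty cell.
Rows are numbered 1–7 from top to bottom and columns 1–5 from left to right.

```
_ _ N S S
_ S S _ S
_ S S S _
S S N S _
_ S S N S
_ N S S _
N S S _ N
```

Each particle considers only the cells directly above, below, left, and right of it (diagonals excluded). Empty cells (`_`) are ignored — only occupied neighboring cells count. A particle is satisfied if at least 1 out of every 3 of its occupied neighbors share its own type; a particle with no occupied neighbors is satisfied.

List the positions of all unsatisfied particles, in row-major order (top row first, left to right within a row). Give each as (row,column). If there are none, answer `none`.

(1,3), (4,3), (5,4), (5,5), (6,2), (7,1)

(1,3)N 0/2 unhappy
(1,4)S 1/2 ok
(1,5)S 2/2 ok
(2,2)S 2/2 ok
(2,3)S 2/3 ok
(2,5)S 1/1 ok
(3,2)S 3/3 ok
(3,3)S 3/4 ok
(3,4)S 2/2 ok
(4,1)S 1/1 ok
(4,2)S 3/4 ok
(4,3)N 0/4 unhappy
(4,4)S 1/3 ok
(5,2)S 2/3 ok
(5,3)S 2/4 ok
(5,4)N 0/4 unhappy
(5,5)S 0/1 unhappy
(6,2)N 0/3 unhappy
(6,3)S 3/4 ok
(6,4)S 1/2 ok
(7,1)N 0/1 unhappy
(7,2)S 1/3 ok
(7,3)S 2/2 ok
(7,5)N 0/0 ok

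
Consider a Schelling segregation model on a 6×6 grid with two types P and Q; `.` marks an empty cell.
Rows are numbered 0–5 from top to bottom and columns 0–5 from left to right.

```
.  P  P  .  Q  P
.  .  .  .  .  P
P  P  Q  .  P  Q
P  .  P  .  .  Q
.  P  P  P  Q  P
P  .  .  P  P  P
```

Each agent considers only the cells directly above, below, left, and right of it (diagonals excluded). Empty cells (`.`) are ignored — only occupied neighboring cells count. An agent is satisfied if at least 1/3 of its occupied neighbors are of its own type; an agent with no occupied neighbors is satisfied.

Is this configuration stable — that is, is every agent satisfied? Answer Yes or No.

No

(0,1)P 1/1 ok
(0,2)P 1/1 ok
(0,4)Q 0/1 unhappy
(0,5)P 1/2 ok
(1,5)P 1/2 ok
(2,0)P 2/2 ok
(2,1)P 1/2 ok
(2,2)Q 0/2 unhappy
(2,4)P 0/1 unhappy
(2,5)Q 1/3 ok
(3,0)P 1/1 ok
(3,2)P 1/2 ok
(3,5)Q 1/2 ok
(4,1)P 1/1 ok
(4,2)P 3/3 ok
(4,3)P 2/3 ok
(4,4)Q 0/3 unhappy
(4,5)P 1/3 ok
(5,0)P 0/0 ok
(5,3)P 2/2 ok
(5,4)P 2/3 ok
(5,5)P 2/2 ok
For instance (0,4) has only 0/1 same-type neighbors, below 1/3.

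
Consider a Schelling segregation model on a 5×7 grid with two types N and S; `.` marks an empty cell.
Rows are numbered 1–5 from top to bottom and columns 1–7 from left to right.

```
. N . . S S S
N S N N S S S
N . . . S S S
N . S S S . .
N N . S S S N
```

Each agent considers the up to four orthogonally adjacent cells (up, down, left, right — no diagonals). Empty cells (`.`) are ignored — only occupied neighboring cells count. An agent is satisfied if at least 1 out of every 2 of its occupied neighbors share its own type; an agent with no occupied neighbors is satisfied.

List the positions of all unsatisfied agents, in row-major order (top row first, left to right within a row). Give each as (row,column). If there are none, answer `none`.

Row 1: (1,2)N 0/1 not · (1,5)S 2/2 satisfied · (1,6)S 3/3 satisfied · (1,7)S 2/2 satisfied
Row 2: (2,1)N 1/2 satisfied · (2,2)S 0/3 not · (2,3)N 1/2 satisfied · (2,4)N 1/2 satisfied · (2,5)S 3/4 satisfied · (2,6)S 4/4 satisfied · (2,7)S 3/3 satisfied
Row 3: (3,1)N 2/2 satisfied · (3,5)S 3/3 satisfied · (3,6)S 3/3 satisfied · (3,7)S 2/2 satisfied
Row 4: (4,1)N 2/2 satisfied · (4,3)S 1/1 satisfied · (4,4)S 3/3 satisfied · (4,5)S 3/3 satisfied
Row 5: (5,1)N 2/2 satisfied · (5,2)N 1/1 satisfied · (5,4)S 2/2 satisfied · (5,5)S 3/3 satisfied · (5,6)S 1/2 satisfied · (5,7)N 0/1 not

(1,2), (2,2), (5,7)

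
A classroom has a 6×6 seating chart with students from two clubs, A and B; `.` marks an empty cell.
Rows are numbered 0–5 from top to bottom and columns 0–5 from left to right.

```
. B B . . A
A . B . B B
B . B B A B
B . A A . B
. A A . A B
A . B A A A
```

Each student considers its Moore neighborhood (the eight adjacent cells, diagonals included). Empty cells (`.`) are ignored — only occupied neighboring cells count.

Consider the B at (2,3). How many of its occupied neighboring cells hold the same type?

Occupied neighbors of (2,3): (1,2)=B, (1,4)=B, (2,2)=B, (2,4)=A, (3,2)=A, (3,3)=A.
Same type (B): 3 of 6.

3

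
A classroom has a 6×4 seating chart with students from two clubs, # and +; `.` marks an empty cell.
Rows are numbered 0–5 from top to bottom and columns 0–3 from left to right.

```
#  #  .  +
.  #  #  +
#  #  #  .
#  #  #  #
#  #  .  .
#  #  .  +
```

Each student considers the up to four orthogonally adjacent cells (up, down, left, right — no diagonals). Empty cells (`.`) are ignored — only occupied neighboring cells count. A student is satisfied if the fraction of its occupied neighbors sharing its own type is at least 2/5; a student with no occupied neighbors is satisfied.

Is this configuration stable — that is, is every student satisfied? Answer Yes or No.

Yes

(0,0)# 1/1 ✓
(0,1)# 2/2 ✓
(0,3)+ 1/1 ✓
(1,1)# 3/3 ✓
(1,2)# 2/3 ✓
(1,3)+ 1/2 ✓
(2,0)# 2/2 ✓
(2,1)# 4/4 ✓
(2,2)# 3/3 ✓
(3,0)# 3/3 ✓
(3,1)# 4/4 ✓
(3,2)# 3/3 ✓
(3,3)# 1/1 ✓
(4,0)# 3/3 ✓
(4,1)# 3/3 ✓
(5,0)# 2/2 ✓
(5,1)# 2/2 ✓
(5,3)+ 0/0 ✓
All meet the threshold, so the configuration is stable.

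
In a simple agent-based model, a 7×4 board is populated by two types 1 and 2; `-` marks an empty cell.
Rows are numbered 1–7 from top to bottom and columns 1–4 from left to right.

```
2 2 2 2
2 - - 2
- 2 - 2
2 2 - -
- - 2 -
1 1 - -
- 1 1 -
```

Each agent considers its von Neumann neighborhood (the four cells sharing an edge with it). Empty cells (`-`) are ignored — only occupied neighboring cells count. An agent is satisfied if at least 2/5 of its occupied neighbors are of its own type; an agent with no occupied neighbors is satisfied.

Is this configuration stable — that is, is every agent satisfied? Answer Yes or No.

Yes

Row 1: (1,1)2 2/2 ✓ · (1,2)2 2/2 ✓ · (1,3)2 2/2 ✓ · (1,4)2 2/2 ✓
Row 2: (2,1)2 1/1 ✓ · (2,4)2 2/2 ✓
Row 3: (3,2)2 1/1 ✓ · (3,4)2 1/1 ✓
Row 4: (4,1)2 1/1 ✓ · (4,2)2 2/2 ✓
Row 5: (5,3)2 0/0 ✓
Row 6: (6,1)1 1/1 ✓ · (6,2)1 2/2 ✓
Row 7: (7,2)1 2/2 ✓ · (7,3)1 1/1 ✓
All meet the threshold, so the configuration is stable.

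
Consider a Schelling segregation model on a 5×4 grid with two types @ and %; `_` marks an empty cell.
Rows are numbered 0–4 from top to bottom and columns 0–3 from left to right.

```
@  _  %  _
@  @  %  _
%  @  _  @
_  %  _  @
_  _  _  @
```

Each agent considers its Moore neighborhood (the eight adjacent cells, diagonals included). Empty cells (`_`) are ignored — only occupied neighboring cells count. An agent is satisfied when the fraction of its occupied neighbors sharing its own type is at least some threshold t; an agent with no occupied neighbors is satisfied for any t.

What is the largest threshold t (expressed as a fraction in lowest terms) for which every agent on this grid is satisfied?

Row 0: (0,0)@ 2/2 · (0,2)% 1/2
Row 1: (1,0)@ 3/4 · (1,1)@ 3/6 · (1,2)% 1/4
Row 2: (2,0)% 1/4 · (2,1)@ 2/5 · (2,3)@ 1/2
Row 3: (3,1)% 1/2 · (3,3)@ 2/2
Row 4: (4,3)@ 1/1
The smallest same-type fraction is 1/4 at (1,2), which reduces to 1/4. Any threshold above that leaves this agent unsatisfied.

1/4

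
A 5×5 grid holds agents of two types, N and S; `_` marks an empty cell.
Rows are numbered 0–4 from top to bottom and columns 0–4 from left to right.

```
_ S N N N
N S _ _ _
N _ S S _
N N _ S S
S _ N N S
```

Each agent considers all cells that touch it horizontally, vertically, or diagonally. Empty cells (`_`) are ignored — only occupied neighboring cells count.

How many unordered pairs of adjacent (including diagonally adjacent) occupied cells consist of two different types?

Scan each occupied cell's neighbors to the right and below (and the two forward diagonals) so each pair is counted once.
From row 0: 3 unlike of 6 pairs (running 3/6).
From row 1: 2 unlike of 4 pairs (running 5/10).
From row 2: 1 unlike of 7 pairs (running 6/17).
From row 3: 5 unlike of 10 pairs (running 11/27).
From row 4: 1 unlike of 2 pairs (running 12/29).
Total adjacent occupied pairs: 29; unlike-type pairs: 12.

12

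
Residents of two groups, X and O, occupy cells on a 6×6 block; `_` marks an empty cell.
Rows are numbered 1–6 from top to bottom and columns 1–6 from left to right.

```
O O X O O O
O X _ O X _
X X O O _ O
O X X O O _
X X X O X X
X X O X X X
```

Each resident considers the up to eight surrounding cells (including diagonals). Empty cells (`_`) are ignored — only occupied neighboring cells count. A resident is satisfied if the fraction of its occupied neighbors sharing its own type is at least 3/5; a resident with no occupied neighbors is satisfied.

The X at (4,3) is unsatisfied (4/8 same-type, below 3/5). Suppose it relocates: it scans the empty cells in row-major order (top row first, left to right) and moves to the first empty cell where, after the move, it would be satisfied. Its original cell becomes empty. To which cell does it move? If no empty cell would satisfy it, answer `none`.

Vacating (4,3). Empty cells in order:
  (2,3): 3/8 same-type → still unsatisfied.
  (2,6): 1/4 same-type → still unsatisfied.
  (3,5): 1/6 same-type → still unsatisfied.
  (4,6): 2/4 same-type → still unsatisfied.

none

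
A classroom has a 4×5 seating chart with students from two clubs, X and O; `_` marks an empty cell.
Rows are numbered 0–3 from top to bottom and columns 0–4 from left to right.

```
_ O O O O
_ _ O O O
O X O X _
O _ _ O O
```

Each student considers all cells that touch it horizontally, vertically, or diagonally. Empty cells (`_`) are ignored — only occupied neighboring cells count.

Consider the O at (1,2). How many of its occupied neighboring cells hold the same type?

Occupied neighbors of (1,2): (0,1)=O, (0,2)=O, (0,3)=O, (1,3)=O, (2,1)=X, (2,2)=O, (2,3)=X.
Same type (O): 5 of 7.

5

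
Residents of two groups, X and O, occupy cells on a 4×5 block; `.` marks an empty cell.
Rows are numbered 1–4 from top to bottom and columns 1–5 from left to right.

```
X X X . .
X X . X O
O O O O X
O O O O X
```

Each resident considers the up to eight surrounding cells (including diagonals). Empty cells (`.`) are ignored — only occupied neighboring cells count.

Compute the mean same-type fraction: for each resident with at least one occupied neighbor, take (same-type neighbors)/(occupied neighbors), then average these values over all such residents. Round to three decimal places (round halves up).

Row 1: (1,1)X 3/3 · (1,2)X 4/4 · (1,3)X 3/3
Row 2: (2,1)X 3/5 · (2,2)X 4/7 · (2,4)X 2/5 · (2,5)O 1/3
Row 3: (3,1)O 3/5 · (3,2)O 5/7 · (3,3)O 5/7 · (3,4)O 4/7 · (3,5)X 2/5
Row 4: (4,1)O 3/3 · (4,2)O 5/5 · (4,3)O 5/5 · (4,4)O 3/5 · (4,5)X 1/3
Sum over 17 residents: 3/3 + 4/4 + 3/3 + 3/5 + 4/7 + 2/5 + 1/3 + 3/5 + 5/7 + 5/7 + 4/7 + 2/5 + 3/3 + 5/5 + 5/5 + 3/5 + 1/3 = 1243/105; mean = 1243/105 ÷ 17 = 1243/1785 = 0.696358… → 0.696.

0.696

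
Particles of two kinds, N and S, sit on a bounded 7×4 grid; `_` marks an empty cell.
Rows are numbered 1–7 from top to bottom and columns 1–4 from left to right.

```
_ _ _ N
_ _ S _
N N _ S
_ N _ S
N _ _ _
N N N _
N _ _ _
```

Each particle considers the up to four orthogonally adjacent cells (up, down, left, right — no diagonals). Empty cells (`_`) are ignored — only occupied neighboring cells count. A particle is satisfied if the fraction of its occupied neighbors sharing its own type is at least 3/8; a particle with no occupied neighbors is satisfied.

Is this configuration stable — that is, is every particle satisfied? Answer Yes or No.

Yes

Row 1: (1,4)N 0/0 ✓
Row 2: (2,3)S 0/0 ✓
Row 3: (3,1)N 1/1 ✓ · (3,2)N 2/2 ✓ · (3,4)S 1/1 ✓
Row 4: (4,2)N 1/1 ✓ · (4,4)S 1/1 ✓
Row 5: (5,1)N 1/1 ✓
Row 6: (6,1)N 3/3 ✓ · (6,2)N 2/2 ✓ · (6,3)N 1/1 ✓
Row 7: (7,1)N 1/1 ✓
All meet the threshold, so the configuration is stable.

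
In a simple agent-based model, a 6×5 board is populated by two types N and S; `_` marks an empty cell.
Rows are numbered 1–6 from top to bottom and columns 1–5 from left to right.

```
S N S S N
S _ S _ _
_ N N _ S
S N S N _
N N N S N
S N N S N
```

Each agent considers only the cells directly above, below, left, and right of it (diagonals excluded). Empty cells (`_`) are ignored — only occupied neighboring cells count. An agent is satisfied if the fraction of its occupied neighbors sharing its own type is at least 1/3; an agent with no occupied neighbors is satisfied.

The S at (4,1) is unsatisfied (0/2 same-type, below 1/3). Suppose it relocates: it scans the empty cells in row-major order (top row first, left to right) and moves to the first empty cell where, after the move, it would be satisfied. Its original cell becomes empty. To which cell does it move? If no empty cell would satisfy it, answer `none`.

(2,2)

Vacating (4,1). Empty cells in order:
  (2,2): 2/4 same-type → satisfied — stop here.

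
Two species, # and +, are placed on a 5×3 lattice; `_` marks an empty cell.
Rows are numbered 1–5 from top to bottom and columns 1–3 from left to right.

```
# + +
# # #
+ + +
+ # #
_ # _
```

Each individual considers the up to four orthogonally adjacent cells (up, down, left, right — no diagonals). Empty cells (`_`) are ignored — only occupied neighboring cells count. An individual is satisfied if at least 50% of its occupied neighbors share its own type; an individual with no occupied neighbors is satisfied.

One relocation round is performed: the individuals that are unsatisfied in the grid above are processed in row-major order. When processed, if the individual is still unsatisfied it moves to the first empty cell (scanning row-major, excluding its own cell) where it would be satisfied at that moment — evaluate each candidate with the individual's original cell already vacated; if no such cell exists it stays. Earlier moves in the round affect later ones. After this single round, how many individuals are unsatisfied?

Initially unsatisfied (in order): (1,2), (2,3), (3,3).
  (1,2) → (5,1).
  (2,3) → (1,2).
  (3,3): now satisfied by earlier moves; stays.
Resulting grid:
# # +
# # _
+ + +
+ # #
+ # _
Unsatisfied now: (1,3).

1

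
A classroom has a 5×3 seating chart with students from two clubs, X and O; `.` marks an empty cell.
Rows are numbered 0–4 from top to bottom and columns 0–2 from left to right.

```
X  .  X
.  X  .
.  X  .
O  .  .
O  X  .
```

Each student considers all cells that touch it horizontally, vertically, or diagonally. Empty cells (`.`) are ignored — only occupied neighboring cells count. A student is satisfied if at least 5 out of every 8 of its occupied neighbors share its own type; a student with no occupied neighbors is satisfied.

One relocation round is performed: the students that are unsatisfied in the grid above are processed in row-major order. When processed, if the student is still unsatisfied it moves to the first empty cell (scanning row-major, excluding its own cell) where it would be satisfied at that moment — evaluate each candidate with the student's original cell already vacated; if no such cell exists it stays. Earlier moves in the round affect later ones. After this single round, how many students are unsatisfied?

0

Initially unsatisfied (in order): (2,1), (3,0), (4,0), (4,1).
  (2,1) → (0,1).
  (3,0): no empty cell satisfies it; stays.
  (4,0): no empty cell satisfies it; stays.
  (4,1) → (1,0).
Resulting grid:
X X X
X X .
. . .
O . .
O . .
All satisfied now.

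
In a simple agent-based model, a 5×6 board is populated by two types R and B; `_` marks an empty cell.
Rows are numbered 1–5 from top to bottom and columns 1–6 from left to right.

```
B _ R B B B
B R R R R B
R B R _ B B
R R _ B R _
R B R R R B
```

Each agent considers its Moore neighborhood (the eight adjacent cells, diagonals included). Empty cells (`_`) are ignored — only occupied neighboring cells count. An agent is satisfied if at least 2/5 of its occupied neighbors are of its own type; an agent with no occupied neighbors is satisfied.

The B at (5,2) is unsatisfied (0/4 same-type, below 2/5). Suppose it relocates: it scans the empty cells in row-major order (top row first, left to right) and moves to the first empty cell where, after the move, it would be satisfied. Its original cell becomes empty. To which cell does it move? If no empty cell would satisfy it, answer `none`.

(1,2)

Vacating (5,2). Empty cells in order:
  (1,2): 2/5 same-type → satisfied — stop here.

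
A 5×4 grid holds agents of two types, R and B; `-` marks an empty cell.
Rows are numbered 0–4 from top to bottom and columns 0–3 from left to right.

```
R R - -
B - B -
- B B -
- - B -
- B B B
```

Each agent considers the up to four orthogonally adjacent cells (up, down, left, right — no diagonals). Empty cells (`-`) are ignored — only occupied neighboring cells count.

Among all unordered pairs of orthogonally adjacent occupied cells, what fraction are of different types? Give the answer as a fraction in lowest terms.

Scan each occupied cell's neighbors to the right and below so each pair is counted once.
From row 0: 1 unlike of 2 pairs (running 1/2).
From row 1: 0 unlike of 1 pairs (running 1/3).
From row 2: 0 unlike of 2 pairs (running 1/5).
From row 3: 0 unlike of 1 pairs (running 1/6).
From row 4: 0 unlike of 2 pairs (running 1/8).
Total adjacent occupied pairs: 8; unlike-type pairs: 1.
1/8 is already in lowest terms.

1/8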